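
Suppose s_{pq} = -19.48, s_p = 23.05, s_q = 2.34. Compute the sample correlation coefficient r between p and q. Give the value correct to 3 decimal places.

r = Cov(p,q) / (s_p · s_q) = -19.48 / (23.05 × 2.34)
  = -19.48 / 53.9370 ≈ -0.361

-0.361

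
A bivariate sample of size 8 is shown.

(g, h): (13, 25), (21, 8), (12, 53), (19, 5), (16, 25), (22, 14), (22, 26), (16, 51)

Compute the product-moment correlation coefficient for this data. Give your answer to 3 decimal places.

n = 8, Σg = 141, Σh = 207, Σg² = 2595, Σh² = 7621, Σgh = 3320
nΣgh − ΣgΣh = 26560 − 29187 = -2627
nΣg² − (Σg)² = 20760 − 19881 = 879; nΣh² − (Σh)² = 60968 − 42849 = 18119
r = -2627 / √(879 × 18119) = -2627 / 3990.8146 ≈ -0.658

-0.658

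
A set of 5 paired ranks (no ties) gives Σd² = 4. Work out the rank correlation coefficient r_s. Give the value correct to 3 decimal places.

0.800

ρ = 1 − 6Σd² / [n(n²−1)] = 1 − 6×4 / (5×24)
  = 1 − 24/120 = 1 − 0.2000 ≈ 0.800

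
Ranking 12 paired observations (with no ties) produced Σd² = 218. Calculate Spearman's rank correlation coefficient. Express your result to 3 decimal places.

0.238

ρ = 1 − 6Σd² / [n(n²−1)] = 1 − 6×218 / (12×143)
  = 1 − 1308/1716 = 1 − 0.7622 ≈ 0.238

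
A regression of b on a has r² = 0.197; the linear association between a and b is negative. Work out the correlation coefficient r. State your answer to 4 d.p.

-0.4438

|r| = √0.197 = 0.4438
The association is negative, so r = −0.4438.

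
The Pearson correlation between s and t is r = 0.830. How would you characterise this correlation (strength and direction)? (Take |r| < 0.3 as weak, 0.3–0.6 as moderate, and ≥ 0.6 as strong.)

strong positive

r = 0.830 > 0 so the relationship is positive.
|r| = 0.830, which falls in the strong range.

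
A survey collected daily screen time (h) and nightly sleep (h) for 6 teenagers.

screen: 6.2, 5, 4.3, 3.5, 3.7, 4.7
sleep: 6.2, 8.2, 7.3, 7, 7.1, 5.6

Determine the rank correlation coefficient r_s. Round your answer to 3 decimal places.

-0.086

Rank screen: 6, 5, 3, 1, 2, 4
Rank sleep: 2, 6, 5, 3, 4, 1
d = rank(screen) − rank(sleep): 4, -1, -2, -2, -2, 3; Σd² = 38
ρ = 1 − 6Σd² / [n(n²−1)] = 1 − 6×38 / (6×35) = 1 − 228/210 ≈ -0.086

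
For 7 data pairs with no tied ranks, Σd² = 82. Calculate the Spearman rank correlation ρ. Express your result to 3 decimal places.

ρ = 1 − 6Σd² / [n(n²−1)] = 1 − 6×82 / (7×48)
  = 1 − 492/336 = 1 − 1.4643 ≈ -0.464

-0.464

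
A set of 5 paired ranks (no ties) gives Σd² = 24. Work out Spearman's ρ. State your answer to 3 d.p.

ρ = 1 − 6Σd² / [n(n²−1)] = 1 − 6×24 / (5×24)
  = 1 − 144/120 = 1 − 1.2000 ≈ -0.200

-0.200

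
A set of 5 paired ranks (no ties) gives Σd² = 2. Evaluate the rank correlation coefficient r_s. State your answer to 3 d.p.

ρ = 1 − 6Σd² / [n(n²−1)] = 1 − 6×2 / (5×24)
  = 1 − 12/120 = 1 − 0.1000 ≈ 0.900

0.900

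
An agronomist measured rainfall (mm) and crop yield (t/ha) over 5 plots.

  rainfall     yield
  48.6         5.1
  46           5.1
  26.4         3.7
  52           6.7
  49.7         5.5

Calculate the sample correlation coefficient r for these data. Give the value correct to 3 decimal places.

n = 5, Σx = 222.7, Σy = 26.1, Σx² = 10349.01, Σy² = 140.85, Σxy = 1201.89
nΣxy − ΣxΣy = 6009.45 − 5812.47 = 196.98
nΣx² − (Σx)² = 51745.05 − 49595.29 = 2149.76; nΣy² − (Σy)² = 704.25 − 681.21 = 23.04
r = 196.98 / √(2149.76 × 23.04) = 196.98 / 222.5544 ≈ 0.885

0.885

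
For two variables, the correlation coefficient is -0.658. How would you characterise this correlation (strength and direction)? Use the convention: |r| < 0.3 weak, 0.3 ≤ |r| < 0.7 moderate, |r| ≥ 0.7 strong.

r = -0.658 < 0 so the relationship is negative.
|r| = 0.658, which falls in the moderate range.

moderate negative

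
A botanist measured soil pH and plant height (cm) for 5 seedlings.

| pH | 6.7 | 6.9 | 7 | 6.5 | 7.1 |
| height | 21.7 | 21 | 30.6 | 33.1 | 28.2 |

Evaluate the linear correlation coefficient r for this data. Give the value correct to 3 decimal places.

-0.155

n = 5, Σx = 34.2, Σy = 134.6, Σx² = 234.16, Σy² = 3739.1, Σxy = 919.86
nΣxy − ΣxΣy = 4599.3 − 4603.32 = -4.02
nΣx² − (Σx)² = 1170.8 − 1169.64 = 1.16; nΣy² − (Σy)² = 18695.5 − 18117.16 = 578.34
r = -4.02 / √(1.16 × 578.34) = -4.02 / 25.9012 ≈ -0.155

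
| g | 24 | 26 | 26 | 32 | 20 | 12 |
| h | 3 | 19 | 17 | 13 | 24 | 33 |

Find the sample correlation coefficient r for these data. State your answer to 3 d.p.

n = 6, Σg = 140, Σh = 109, Σg² = 3496, Σh² = 2493, Σgh = 2300
nΣgh − ΣgΣh = 13800 − 15260 = -1460
nΣg² − (Σg)² = 20976 − 19600 = 1376; nΣh² − (Σh)² = 14958 − 11881 = 3077
r = -1460 / √(1376 × 3077) = -1460 / 2057.6569 ≈ -0.710

-0.710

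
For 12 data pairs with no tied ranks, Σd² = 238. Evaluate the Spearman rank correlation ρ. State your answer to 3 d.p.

ρ = 1 − 6Σd² / [n(n²−1)] = 1 − 6×238 / (12×143)
  = 1 − 1428/1716 = 1 − 0.8322 ≈ 0.168

0.168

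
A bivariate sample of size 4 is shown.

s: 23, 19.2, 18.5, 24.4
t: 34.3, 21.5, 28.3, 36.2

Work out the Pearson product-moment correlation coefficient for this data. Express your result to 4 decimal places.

n = 4, Σs = 85.1, Σt = 120.3, Σs² = 1835.25, Σt² = 3750.07, Σst = 2608.53
nΣst − ΣsΣt = 10434.12 − 10237.53 = 196.59
nΣs² − (Σs)² = 7341 − 7242.01 = 98.99; nΣt² − (Σt)² = 15000.28 − 14472.09 = 528.19
r = 196.59 / √(98.99 × 528.19) = 196.59 / 228.6603 ≈ 0.8597

0.8597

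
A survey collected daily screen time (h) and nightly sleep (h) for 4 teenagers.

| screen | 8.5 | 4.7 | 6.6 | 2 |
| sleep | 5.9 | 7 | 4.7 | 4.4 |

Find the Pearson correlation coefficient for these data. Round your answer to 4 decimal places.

0.2995

n = 4, Σx = 21.8, Σy = 22, Σx² = 141.9, Σy² = 125.26, Σxy = 122.87
nΣxy − ΣxΣy = 491.48 − 479.6 = 11.88
nΣx² − (Σx)² = 567.6 − 475.24 = 92.36; nΣy² − (Σy)² = 501.04 − 484 = 17.04
r = 11.88 / √(92.36 × 17.04) = 11.88 / 39.6713 ≈ 0.2995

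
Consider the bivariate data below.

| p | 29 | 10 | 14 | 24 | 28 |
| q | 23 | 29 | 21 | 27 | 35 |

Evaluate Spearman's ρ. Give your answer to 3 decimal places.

Rank p: 5, 1, 2, 3, 4
Rank q: 2, 4, 1, 3, 5
d = rank(p) − rank(q): 3, -3, 1, 0, -1; Σd² = 20
ρ = 1 − 6Σd² / [n(n²−1)] = 1 − 6×20 / (5×24) = 1 − 120/120 ≈ 0.000

0.000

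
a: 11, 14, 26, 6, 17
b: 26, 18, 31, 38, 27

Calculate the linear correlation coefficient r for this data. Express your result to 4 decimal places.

n = 5, Σa = 74, Σb = 140, Σa² = 1318, Σb² = 4134, Σab = 2031
nΣab − ΣaΣb = 10155 − 10360 = -205
nΣa² − (Σa)² = 6590 − 5476 = 1114; nΣb² − (Σb)² = 20670 − 19600 = 1070
r = -205 / √(1114 × 1070) = -205 / 1091.7784 ≈ -0.1878

-0.1878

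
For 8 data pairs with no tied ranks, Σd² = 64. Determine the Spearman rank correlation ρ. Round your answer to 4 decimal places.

0.2381

ρ = 1 − 6Σd² / [n(n²−1)] = 1 − 6×64 / (8×63)
  = 1 − 384/504 = 1 − 0.76190 ≈ 0.2381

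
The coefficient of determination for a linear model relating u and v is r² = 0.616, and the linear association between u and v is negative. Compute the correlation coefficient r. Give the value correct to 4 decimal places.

-0.7849

|r| = √0.616 = 0.7849
The association is negative, so r = −0.7849.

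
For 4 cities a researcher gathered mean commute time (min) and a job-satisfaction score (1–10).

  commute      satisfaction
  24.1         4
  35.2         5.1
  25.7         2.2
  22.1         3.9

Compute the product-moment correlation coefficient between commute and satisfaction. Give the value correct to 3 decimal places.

0.560

n = 4, Σx = 107.1, Σy = 15.2, Σx² = 2968.75, Σy² = 62.06, Σxy = 418.65
nΣxy − ΣxΣy = 1674.6 − 1627.92 = 46.68
nΣx² − (Σx)² = 11875 − 11470.41 = 404.59; nΣy² − (Σy)² = 248.24 − 231.04 = 17.2
r = 46.68 / √(404.59 × 17.2) = 46.68 / 83.4203 ≈ 0.560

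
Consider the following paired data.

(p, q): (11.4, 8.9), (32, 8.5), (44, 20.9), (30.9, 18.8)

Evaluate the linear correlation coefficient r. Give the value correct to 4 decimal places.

n = 4, Σp = 118.3, Σq = 57.1, Σp² = 4044.77, Σq² = 941.71, Σpq = 1873.98
nΣpq − ΣpΣq = 7495.92 − 6754.93 = 740.99
nΣp² − (Σp)² = 16179.08 − 13994.89 = 2184.19; nΣq² − (Σq)² = 3766.84 − 3260.41 = 506.43
r = 740.99 / √(2184.19 × 506.43) = 740.99 / 1051.7316 ≈ 0.7045

0.7045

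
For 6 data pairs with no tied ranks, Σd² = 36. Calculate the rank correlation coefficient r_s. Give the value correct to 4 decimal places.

ρ = 1 − 6Σd² / [n(n²−1)] = 1 − 6×36 / (6×35)
  = 1 − 216/210 = 1 − 1.02857 ≈ -0.0286

-0.0286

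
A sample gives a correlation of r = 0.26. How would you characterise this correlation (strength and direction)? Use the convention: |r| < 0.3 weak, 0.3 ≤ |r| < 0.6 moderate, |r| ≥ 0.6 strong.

weak positive

r = 0.26 > 0 so the relationship is positive.
|r| = 0.26, which falls in the weak range.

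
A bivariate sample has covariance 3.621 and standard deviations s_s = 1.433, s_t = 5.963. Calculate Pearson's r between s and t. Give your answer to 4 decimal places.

0.4238

r = Cov(s,t) / (s_s · s_t) = 3.621 / (1.433 × 5.963)
  = 3.621 / 8.5450 ≈ 0.4238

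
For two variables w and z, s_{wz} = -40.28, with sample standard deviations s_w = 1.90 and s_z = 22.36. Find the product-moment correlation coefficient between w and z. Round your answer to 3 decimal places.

r = Cov(w,z) / (s_w · s_z) = -40.28 / (1.90 × 22.36)
  = -40.28 / 42.4840 ≈ -0.948

-0.948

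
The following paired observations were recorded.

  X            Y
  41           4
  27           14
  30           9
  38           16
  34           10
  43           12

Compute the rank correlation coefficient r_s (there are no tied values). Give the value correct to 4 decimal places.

Rank X: 5, 1, 2, 4, 3, 6
Rank Y: 1, 5, 2, 6, 3, 4
d = rank(X) − rank(Y): 4, -4, 0, -2, 0, 2; Σd² = 40
ρ = 1 − 6Σd² / [n(n²−1)] = 1 − 6×40 / (6×35) = 1 − 240/210 ≈ -0.1429

-0.1429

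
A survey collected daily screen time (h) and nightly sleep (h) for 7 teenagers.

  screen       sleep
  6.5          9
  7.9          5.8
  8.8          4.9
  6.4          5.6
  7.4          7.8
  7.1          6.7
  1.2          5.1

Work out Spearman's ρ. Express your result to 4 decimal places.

-0.0714

Rank screen: 3, 6, 7, 2, 5, 4, 1
Rank sleep: 7, 4, 1, 3, 6, 5, 2
d = rank(screen) − rank(sleep): -4, 2, 6, -1, -1, -1, -1; Σd² = 60
ρ = 1 − 6Σd² / [n(n²−1)] = 1 − 6×60 / (7×48) = 1 − 360/336 ≈ -0.0714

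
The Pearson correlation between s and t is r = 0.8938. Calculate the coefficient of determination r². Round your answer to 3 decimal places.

r² = (0.8938)² = 0.799

0.799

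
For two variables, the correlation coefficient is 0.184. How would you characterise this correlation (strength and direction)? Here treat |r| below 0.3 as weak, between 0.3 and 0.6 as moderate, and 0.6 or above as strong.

r = 0.184 > 0 so the relationship is positive.
|r| = 0.184, which falls in the weak range.

weak positive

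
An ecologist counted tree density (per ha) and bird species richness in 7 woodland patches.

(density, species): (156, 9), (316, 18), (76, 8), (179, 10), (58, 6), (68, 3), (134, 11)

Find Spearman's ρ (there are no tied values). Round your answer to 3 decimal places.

Rank density: 5, 7, 3, 6, 1, 2, 4
Rank species: 4, 7, 3, 5, 2, 1, 6
d = rank(density) − rank(species): 1, 0, 0, 1, -1, 1, -2; Σd² = 8
ρ = 1 − 6Σd² / [n(n²−1)] = 1 − 6×8 / (7×48) = 1 − 48/336 ≈ 0.857

0.857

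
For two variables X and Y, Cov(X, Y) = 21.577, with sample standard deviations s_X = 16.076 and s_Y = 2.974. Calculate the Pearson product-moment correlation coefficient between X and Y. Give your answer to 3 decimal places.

0.451

r = Cov(X,Y) / (s_X · s_Y) = 21.577 / (16.076 × 2.974)
  = 21.577 / 47.8100 ≈ 0.451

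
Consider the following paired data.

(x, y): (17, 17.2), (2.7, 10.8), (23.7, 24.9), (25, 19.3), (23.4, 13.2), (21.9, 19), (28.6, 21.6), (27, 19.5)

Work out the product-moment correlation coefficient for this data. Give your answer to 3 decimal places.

0.713

n = 8, Σx = 169.3, Σy = 145.5, Σx² = 4057.11, Σy² = 2787.03, Σxy = 3263.43
nΣxy − ΣxΣy = 26107.44 − 24633.15 = 1474.29
nΣx² − (Σx)² = 32456.88 − 28662.49 = 3794.39; nΣy² − (Σy)² = 22296.24 − 21170.25 = 1125.99
r = 1474.29 / √(3794.39 × 1125.99) = 1474.29 / 2066.9894 ≈ 0.713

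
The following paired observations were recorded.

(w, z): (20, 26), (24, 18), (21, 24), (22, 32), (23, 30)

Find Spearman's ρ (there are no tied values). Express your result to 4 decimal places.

Rank w: 1, 5, 2, 3, 4
Rank z: 3, 1, 2, 5, 4
d = rank(w) − rank(z): -2, 4, 0, -2, 0; Σd² = 24
ρ = 1 − 6Σd² / [n(n²−1)] = 1 − 6×24 / (5×24) = 1 − 144/120 ≈ -0.2000

-0.2000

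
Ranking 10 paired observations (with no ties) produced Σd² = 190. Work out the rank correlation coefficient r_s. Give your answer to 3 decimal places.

-0.152

ρ = 1 − 6Σd² / [n(n²−1)] = 1 − 6×190 / (10×99)
  = 1 − 1140/990 = 1 − 1.1515 ≈ -0.152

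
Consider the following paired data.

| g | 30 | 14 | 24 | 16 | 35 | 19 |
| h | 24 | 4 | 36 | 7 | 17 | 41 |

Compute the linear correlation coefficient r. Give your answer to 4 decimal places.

0.2561

n = 6, Σg = 138, Σh = 129, Σg² = 3514, Σh² = 3907, Σgh = 3126
nΣgh − ΣgΣh = 18756 − 17802 = 954
nΣg² − (Σg)² = 21084 − 19044 = 2040; nΣh² − (Σh)² = 23442 − 16641 = 6801
r = 954 / √(2040 × 6801) = 954 / 3724.7872 ≈ 0.2561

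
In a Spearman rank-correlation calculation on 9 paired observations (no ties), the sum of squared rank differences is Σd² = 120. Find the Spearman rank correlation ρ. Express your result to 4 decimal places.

ρ = 1 − 6Σd² / [n(n²−1)] = 1 − 6×120 / (9×80)
  = 1 − 720/720 = 1 − 1.00000 ≈ 0.0000

0.0000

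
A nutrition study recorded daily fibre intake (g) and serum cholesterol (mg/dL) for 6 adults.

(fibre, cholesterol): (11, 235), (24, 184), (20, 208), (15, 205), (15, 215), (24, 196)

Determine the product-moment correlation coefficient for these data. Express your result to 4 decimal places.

n = 6, Σx = 109, Σy = 1243, Σx² = 2123, Σy² = 259011, Σxy = 22165
nΣxy − ΣxΣy = 132990 − 135487 = -2497
nΣx² − (Σx)² = 12738 − 11881 = 857; nΣy² − (Σy)² = 1554066 − 1545049 = 9017
r = -2497 / √(857 × 9017) = -2497 / 2779.8505 ≈ -0.8982

-0.8982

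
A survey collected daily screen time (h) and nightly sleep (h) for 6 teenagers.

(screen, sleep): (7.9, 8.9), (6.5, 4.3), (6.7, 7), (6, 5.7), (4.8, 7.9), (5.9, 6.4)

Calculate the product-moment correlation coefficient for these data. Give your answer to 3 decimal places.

0.213

n = 6, Σx = 37.8, Σy = 40.2, Σx² = 243.4, Σy² = 282.56, Σxy = 255.04
nΣxy − ΣxΣy = 1530.24 − 1519.56 = 10.68
nΣx² − (Σx)² = 1460.4 − 1428.84 = 31.56; nΣy² − (Σy)² = 1695.36 − 1616.04 = 79.32
r = 10.68 / √(31.56 × 79.32) = 10.68 / 50.0334 ≈ 0.213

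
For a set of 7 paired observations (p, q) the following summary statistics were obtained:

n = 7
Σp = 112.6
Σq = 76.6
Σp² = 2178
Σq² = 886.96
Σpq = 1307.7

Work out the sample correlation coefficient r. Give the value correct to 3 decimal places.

0.565

r = (nΣpq − ΣpΣq) / √[(nΣp² − (Σp)²)(nΣq² − (Σq)²)]
Numerator: 7×1307.7 − 112.6×76.6 = 528.74
Denominator: √[(15246 − 12678.76)(6208.72 − 5867.56)] = √[2567.24 × 341.16] = 935.8630
r = 528.74 / 935.8630 ≈ 0.565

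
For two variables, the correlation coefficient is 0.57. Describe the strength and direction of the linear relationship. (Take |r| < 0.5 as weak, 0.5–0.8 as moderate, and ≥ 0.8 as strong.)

r = 0.57 > 0 so the relationship is positive.
|r| = 0.57, which falls in the moderate range.

moderate positive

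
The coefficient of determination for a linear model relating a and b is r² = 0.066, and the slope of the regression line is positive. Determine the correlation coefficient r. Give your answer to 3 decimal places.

|r| = √0.066 = 0.257
The association is positive, so r = 0.257.

0.257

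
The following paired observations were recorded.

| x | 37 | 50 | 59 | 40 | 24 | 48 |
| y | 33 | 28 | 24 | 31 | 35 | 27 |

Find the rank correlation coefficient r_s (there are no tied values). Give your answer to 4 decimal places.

Rank x: 2, 5, 6, 3, 1, 4
Rank y: 5, 3, 1, 4, 6, 2
d = rank(x) − rank(y): -3, 2, 5, -1, -5, 2; Σd² = 68
ρ = 1 − 6Σd² / [n(n²−1)] = 1 − 6×68 / (6×35) = 1 − 408/210 ≈ -0.9429

-0.9429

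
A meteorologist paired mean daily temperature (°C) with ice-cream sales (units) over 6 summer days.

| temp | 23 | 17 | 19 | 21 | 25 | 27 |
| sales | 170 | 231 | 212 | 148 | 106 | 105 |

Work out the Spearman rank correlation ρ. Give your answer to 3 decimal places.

-0.943

Rank temp: 4, 1, 2, 3, 5, 6
Rank sales: 4, 6, 5, 3, 2, 1
d = rank(temp) − rank(sales): 0, -5, -3, 0, 3, 5; Σd² = 68
ρ = 1 − 6Σd² / [n(n²−1)] = 1 − 6×68 / (6×35) = 1 − 408/210 ≈ -0.943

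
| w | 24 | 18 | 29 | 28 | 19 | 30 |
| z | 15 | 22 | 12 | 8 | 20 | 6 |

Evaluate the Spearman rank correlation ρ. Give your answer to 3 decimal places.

-0.943

Rank w: 3, 1, 5, 4, 2, 6
Rank z: 4, 6, 3, 2, 5, 1
d = rank(w) − rank(z): -1, -5, 2, 2, -3, 5; Σd² = 68
ρ = 1 − 6Σd² / [n(n²−1)] = 1 − 6×68 / (6×35) = 1 − 408/210 ≈ -0.943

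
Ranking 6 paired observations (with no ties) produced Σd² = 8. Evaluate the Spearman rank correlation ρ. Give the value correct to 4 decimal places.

ρ = 1 − 6Σd² / [n(n²−1)] = 1 − 6×8 / (6×35)
  = 1 − 48/210 = 1 − 0.22857 ≈ 0.7714

0.7714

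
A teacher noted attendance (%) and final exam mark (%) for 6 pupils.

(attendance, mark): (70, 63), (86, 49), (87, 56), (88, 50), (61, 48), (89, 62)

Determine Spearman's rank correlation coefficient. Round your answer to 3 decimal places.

0.371

Rank attendance: 2, 3, 4, 5, 1, 6
Rank mark: 6, 2, 4, 3, 1, 5
d = rank(attendance) − rank(mark): -4, 1, 0, 2, 0, 1; Σd² = 22
ρ = 1 − 6Σd² / [n(n²−1)] = 1 − 6×22 / (6×35) = 1 − 132/210 ≈ 0.371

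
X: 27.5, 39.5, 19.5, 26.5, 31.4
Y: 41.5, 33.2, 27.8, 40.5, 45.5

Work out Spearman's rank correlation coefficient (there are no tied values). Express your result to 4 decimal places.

0.4000

Rank X: 3, 5, 1, 2, 4
Rank Y: 4, 2, 1, 3, 5
d = rank(X) − rank(Y): -1, 3, 0, -1, -1; Σd² = 12
ρ = 1 − 6Σd² / [n(n²−1)] = 1 − 6×12 / (5×24) = 1 − 72/120 ≈ 0.4000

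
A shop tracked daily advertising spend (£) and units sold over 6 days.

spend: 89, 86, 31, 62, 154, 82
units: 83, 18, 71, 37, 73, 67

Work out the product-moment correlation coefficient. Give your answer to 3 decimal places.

0.167

n = 6, Σx = 504, Σy = 349, Σx² = 50562, Σy² = 23441, Σxy = 30166
nΣxy − ΣxΣy = 180996 − 175896 = 5100
nΣx² − (Σx)² = 303372 − 254016 = 49356; nΣy² − (Σy)² = 140646 − 121801 = 18845
r = 5100 / √(49356 × 18845) = 5100 / 30497.7675 ≈ 0.167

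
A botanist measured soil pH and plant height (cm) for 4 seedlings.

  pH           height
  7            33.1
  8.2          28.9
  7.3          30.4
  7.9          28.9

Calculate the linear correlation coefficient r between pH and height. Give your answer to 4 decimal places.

-0.9126

n = 4, Σx = 30.4, Σy = 121.3, Σx² = 231.94, Σy² = 3690.19, Σxy = 918.91
nΣxy − ΣxΣy = 3675.64 − 3687.52 = -11.88
nΣx² − (Σx)² = 927.76 − 924.16 = 3.6; nΣy² − (Σy)² = 14760.76 − 14713.69 = 47.07
r = -11.88 / √(3.6 × 47.07) = -11.88 / 13.0174 ≈ -0.9126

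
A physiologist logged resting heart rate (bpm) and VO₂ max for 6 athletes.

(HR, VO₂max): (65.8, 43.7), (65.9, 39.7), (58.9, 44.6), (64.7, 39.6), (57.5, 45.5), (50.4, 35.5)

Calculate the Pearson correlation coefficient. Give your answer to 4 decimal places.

n = 6, Σx = 363.2, Σy = 248.6, Σx² = 22174.16, Σy² = 10373.6, Σxy = 15086.2
nΣxy − ΣxΣy = 90517.2 − 90291.52 = 225.68
nΣx² − (Σx)² = 133044.96 − 131914.24 = 1130.72; nΣy² − (Σy)² = 62241.6 − 61801.96 = 439.64
r = 225.68 / √(1130.72 × 439.64) = 225.68 / 705.0601 ≈ 0.3201

0.3201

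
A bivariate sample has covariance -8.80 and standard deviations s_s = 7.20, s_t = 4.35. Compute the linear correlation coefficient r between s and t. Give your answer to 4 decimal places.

-0.2810

r = Cov(s,t) / (s_s · s_t) = -8.80 / (7.20 × 4.35)
  = -8.80 / 31.3200 ≈ -0.2810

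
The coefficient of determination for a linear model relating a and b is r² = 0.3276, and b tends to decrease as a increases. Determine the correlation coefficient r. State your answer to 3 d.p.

|r| = √0.3276 = 0.572
The association is negative, so r = −0.572.

-0.572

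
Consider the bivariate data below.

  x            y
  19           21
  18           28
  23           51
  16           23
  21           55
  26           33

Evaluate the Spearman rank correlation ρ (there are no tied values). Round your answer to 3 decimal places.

Rank x: 3, 2, 5, 1, 4, 6
Rank y: 1, 3, 5, 2, 6, 4
d = rank(x) − rank(y): 2, -1, 0, -1, -2, 2; Σd² = 14
ρ = 1 − 6Σd² / [n(n²−1)] = 1 − 6×14 / (6×35) = 1 − 84/210 ≈ 0.600

0.600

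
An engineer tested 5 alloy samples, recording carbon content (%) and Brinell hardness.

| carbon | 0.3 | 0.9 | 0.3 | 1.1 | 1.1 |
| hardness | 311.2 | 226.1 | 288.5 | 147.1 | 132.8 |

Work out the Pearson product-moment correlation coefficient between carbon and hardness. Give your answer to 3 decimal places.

-0.961

n = 5, Σx = 3.7, Σy = 1105.7, Σx² = 3.41, Σy² = 270473.15, Σxy = 691.29
nΣxy − ΣxΣy = 3456.45 − 4091.09 = -634.64
nΣx² − (Σx)² = 17.05 − 13.69 = 3.36; nΣy² − (Σy)² = 1352365.75 − 1222572.49 = 129793.26
r = -634.64 / √(3.36 × 129793.26) = -634.64 / 660.3827 ≈ -0.961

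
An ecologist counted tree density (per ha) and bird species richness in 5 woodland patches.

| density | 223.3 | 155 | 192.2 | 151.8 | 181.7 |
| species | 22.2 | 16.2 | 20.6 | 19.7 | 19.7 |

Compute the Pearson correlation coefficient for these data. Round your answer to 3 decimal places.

n = 5, Σx = 904, Σy = 98.4, Σx² = 166886.86, Σy² = 1955.82, Σxy = 17997.53
nΣxy − ΣxΣy = 89987.65 − 88953.6 = 1034.05
nΣx² − (Σx)² = 834434.3 − 817216 = 17218.3; nΣy² − (Σy)² = 9779.1 − 9682.56 = 96.54
r = 1034.05 / √(17218.3 × 96.54) = 1034.05 / 1289.2846 ≈ 0.802

0.802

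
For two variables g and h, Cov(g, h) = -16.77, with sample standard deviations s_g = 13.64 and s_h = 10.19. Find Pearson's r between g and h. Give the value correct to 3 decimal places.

-0.121

r = Cov(g,h) / (s_g · s_h) = -16.77 / (13.64 × 10.19)
  = -16.77 / 138.9916 ≈ -0.121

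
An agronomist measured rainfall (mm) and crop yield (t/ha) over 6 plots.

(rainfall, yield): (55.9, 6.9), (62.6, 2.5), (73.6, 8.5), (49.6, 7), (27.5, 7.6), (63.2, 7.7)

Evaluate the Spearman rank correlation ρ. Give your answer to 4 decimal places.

0.4286

Rank rainfall: 3, 4, 6, 2, 1, 5
Rank yield: 2, 1, 6, 3, 4, 5
d = rank(rainfall) − rank(yield): 1, 3, 0, -1, -3, 0; Σd² = 20
ρ = 1 − 6Σd² / [n(n²−1)] = 1 − 6×20 / (6×35) = 1 − 120/210 ≈ 0.4286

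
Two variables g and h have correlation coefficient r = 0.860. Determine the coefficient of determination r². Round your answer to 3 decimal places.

r² = (0.860)² = 0.740

0.740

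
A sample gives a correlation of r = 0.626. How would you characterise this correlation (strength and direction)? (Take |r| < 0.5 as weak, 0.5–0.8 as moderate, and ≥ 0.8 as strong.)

r = 0.626 > 0 so the relationship is positive.
|r| = 0.626, which falls in the moderate range.

moderate positive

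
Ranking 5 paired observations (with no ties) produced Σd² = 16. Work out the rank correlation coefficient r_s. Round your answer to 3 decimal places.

0.200

ρ = 1 − 6Σd² / [n(n²−1)] = 1 − 6×16 / (5×24)
  = 1 − 96/120 = 1 − 0.8000 ≈ 0.200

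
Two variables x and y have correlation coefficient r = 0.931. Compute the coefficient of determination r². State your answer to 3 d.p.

r² = (0.931)² = 0.867

0.867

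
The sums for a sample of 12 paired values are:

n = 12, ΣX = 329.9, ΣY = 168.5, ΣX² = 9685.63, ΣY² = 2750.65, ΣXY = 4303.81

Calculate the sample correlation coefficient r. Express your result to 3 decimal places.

-0.675

r = (nΣXY − ΣXΣY) / √[(nΣX² − (ΣX)²)(nΣY² − (ΣY)²)]
Numerator: 12×4303.81 − 329.9×168.5 = -3942.43
Denominator: √[(116227.56 − 108834.01)(33007.8 − 28392.25)] = √[7393.55 × 4615.55] = 5841.6864
r = -3942.43 / 5841.6864 ≈ -0.675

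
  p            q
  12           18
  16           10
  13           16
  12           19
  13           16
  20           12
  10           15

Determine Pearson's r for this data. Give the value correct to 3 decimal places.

n = 7, Σp = 96, Σq = 106, Σp² = 1382, Σq² = 1666, Σpq = 1410
nΣpq − ΣpΣq = 9870 − 10176 = -306
nΣp² − (Σp)² = 9674 − 9216 = 458; nΣq² − (Σq)² = 11662 − 11236 = 426
r = -306 / √(458 × 426) = -306 / 441.7103 ≈ -0.693

-0.693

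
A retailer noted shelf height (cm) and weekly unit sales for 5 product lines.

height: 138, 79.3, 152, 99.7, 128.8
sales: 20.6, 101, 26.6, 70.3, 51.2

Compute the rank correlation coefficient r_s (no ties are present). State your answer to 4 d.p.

Rank height: 4, 1, 5, 2, 3
Rank sales: 1, 5, 2, 4, 3
d = rank(height) − rank(sales): 3, -4, 3, -2, 0; Σd² = 38
ρ = 1 − 6Σd² / [n(n²−1)] = 1 − 6×38 / (5×24) = 1 − 228/120 ≈ -0.9000

-0.9000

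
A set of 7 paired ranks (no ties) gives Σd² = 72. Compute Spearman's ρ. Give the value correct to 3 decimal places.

ρ = 1 − 6Σd² / [n(n²−1)] = 1 − 6×72 / (7×48)
  = 1 − 432/336 = 1 − 1.2857 ≈ -0.286

-0.286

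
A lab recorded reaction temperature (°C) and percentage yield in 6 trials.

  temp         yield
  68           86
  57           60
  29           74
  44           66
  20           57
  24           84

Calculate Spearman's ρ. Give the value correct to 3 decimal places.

Rank temp: 6, 5, 3, 4, 1, 2
Rank yield: 6, 2, 4, 3, 1, 5
d = rank(temp) − rank(yield): 0, 3, -1, 1, 0, -3; Σd² = 20
ρ = 1 − 6Σd² / [n(n²−1)] = 1 − 6×20 / (6×35) = 1 − 120/210 ≈ 0.429

0.429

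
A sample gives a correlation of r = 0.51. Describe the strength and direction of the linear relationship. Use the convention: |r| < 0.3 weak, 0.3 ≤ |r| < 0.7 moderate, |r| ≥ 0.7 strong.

r = 0.51 > 0 so the relationship is positive.
|r| = 0.51, which falls in the moderate range.

moderate positive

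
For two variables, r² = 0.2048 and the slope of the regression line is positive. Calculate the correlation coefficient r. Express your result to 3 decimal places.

0.453

|r| = √0.2048 = 0.453
The association is positive, so r = 0.453.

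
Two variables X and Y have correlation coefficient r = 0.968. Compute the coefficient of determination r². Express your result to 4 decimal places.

r² = (0.968)² = 0.9370

0.9370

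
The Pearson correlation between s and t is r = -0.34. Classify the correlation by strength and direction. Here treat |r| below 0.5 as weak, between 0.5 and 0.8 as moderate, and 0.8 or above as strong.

r = -0.34 < 0 so the relationship is negative.
|r| = 0.34, which falls in the weak range.

weak negative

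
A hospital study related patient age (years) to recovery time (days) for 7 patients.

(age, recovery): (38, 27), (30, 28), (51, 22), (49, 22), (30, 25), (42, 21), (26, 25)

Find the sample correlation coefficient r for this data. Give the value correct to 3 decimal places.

-0.707

n = 7, Σx = 266, Σy = 170, Σx² = 10686, Σy² = 4172, Σxy = 6348
nΣxy − ΣxΣy = 44436 − 45220 = -784
nΣx² − (Σx)² = 74802 − 70756 = 4046; nΣy² − (Σy)² = 29204 − 28900 = 304
r = -784 / √(4046 × 304) = -784 / 1109.0464 ≈ -0.707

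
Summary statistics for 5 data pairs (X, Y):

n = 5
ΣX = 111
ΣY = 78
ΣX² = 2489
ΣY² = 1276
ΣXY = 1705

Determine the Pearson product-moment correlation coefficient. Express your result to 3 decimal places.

r = (nΣXY − ΣXΣY) / √[(nΣX² − (ΣX)²)(nΣY² − (ΣY)²)]
Numerator: 5×1705 − 111×78 = -133
Denominator: √[(12445 − 12321)(6380 − 6084)] = √[124 × 296] = 191.5829
r = -133 / 191.5829 ≈ -0.694

-0.694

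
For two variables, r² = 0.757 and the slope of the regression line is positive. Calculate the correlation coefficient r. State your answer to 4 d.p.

|r| = √0.757 = 0.8701
The association is positive, so r = 0.8701.

0.8701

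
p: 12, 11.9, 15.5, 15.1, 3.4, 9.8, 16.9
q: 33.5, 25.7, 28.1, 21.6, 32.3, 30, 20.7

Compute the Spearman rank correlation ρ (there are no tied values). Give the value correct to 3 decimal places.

-0.643

Rank p: 4, 3, 6, 5, 1, 2, 7
Rank q: 7, 3, 4, 2, 6, 5, 1
d = rank(p) − rank(q): -3, 0, 2, 3, -5, -3, 6; Σd² = 92
ρ = 1 − 6Σd² / [n(n²−1)] = 1 − 6×92 / (7×48) = 1 − 552/336 ≈ -0.643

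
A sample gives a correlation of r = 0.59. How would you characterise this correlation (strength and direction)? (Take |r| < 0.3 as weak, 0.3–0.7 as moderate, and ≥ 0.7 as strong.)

moderate positive

r = 0.59 > 0 so the relationship is positive.
|r| = 0.59, which falls in the moderate range.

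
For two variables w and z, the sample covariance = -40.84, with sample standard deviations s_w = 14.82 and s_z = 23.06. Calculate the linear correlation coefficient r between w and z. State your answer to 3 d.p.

-0.120

r = Cov(w,z) / (s_w · s_z) = -40.84 / (14.82 × 23.06)
  = -40.84 / 341.7492 ≈ -0.120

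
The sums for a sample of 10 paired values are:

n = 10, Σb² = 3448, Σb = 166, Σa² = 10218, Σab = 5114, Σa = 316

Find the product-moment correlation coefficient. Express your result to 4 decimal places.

r = (nΣab − ΣaΣb) / √[(nΣa² − (Σa)²)(nΣb² − (Σb)²)]
Numerator: 10×5114 − 316×166 = -1316
Denominator: √[(102180 − 99856)(34480 − 27556)] = √[2324 × 6924] = 4011.4057
r = -1316 / 4011.4057 ≈ -0.3281

-0.3281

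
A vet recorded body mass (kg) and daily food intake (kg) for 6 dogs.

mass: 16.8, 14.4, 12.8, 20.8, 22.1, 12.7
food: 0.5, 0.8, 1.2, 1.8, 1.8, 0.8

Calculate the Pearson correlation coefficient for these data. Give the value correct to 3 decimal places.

n = 6, Σx = 99.6, Σy = 6.9, Σx² = 1735.78, Σy² = 9.45, Σxy = 122.66
nΣxy − ΣxΣy = 735.96 − 687.24 = 48.72
nΣx² − (Σx)² = 10414.68 − 9920.16 = 494.52; nΣy² − (Σy)² = 56.7 − 47.61 = 9.09
r = 48.72 / √(494.52 × 9.09) = 48.72 / 67.0462 ≈ 0.727

0.727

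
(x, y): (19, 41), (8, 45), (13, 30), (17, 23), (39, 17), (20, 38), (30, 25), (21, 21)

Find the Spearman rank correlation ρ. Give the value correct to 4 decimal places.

Rank x: 4, 1, 2, 3, 8, 5, 7, 6
Rank y: 7, 8, 5, 3, 1, 6, 4, 2
d = rank(x) − rank(y): -3, -7, -3, 0, 7, -1, 3, 4; Σd² = 142
ρ = 1 − 6Σd² / [n(n²−1)] = 1 − 6×142 / (8×63) = 1 − 852/504 ≈ -0.6905

-0.6905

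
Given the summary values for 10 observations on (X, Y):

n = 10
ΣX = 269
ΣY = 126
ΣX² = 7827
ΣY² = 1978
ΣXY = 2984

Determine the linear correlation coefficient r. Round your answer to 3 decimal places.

r = (nΣXY − ΣXΣY) / √[(nΣX² − (ΣX)²)(nΣY² − (ΣY)²)]
Numerator: 10×2984 − 269×126 = -4054
Denominator: √[(78270 − 72361)(19780 − 15876)] = √[5909 × 3904] = 4802.9924
r = -4054 / 4802.9924 ≈ -0.844

-0.844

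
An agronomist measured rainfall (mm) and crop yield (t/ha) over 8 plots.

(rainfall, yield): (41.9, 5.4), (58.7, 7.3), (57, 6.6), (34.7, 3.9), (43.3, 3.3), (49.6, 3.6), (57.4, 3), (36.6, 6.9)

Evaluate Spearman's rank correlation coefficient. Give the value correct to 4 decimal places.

Rank rainfall: 3, 8, 6, 1, 4, 5, 7, 2
Rank yield: 5, 8, 6, 4, 2, 3, 1, 7
d = rank(rainfall) − rank(yield): -2, 0, 0, -3, 2, 2, 6, -5; Σd² = 82
ρ = 1 − 6Σd² / [n(n²−1)] = 1 − 6×82 / (8×63) = 1 − 492/504 ≈ 0.0238

0.0238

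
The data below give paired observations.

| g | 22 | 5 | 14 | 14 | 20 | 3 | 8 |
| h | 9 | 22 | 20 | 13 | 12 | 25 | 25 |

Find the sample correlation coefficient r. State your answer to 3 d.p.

n = 7, Σg = 86, Σh = 126, Σg² = 1374, Σh² = 2528, Σgh = 1285
nΣgh − ΣgΣh = 8995 − 10836 = -1841
nΣg² − (Σg)² = 9618 − 7396 = 2222; nΣh² − (Σh)² = 17696 − 15876 = 1820
r = -1841 / √(2222 × 1820) = -1841 / 2010.9799 ≈ -0.915

-0.915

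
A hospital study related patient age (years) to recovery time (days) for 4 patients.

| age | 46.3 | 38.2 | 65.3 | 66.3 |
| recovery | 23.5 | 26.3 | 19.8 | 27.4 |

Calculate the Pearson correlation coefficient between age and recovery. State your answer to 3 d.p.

-0.268

n = 4, Σx = 216.1, Σy = 97, Σx² = 12262.71, Σy² = 2386.74, Σxy = 5202.27
nΣxy − ΣxΣy = 20809.08 − 20961.7 = -152.62
nΣx² − (Σx)² = 49050.84 − 46699.21 = 2351.63; nΣy² − (Σy)² = 9546.96 − 9409 = 137.96
r = -152.62 / √(2351.63 × 137.96) = -152.62 / 569.5883 ≈ -0.268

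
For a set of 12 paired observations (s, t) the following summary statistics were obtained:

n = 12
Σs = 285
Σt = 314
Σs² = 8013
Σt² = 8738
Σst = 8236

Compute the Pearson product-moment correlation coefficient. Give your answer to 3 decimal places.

r = (nΣst − ΣsΣt) / √[(nΣs² − (Σs)²)(nΣt² − (Σt)²)]
Numerator: 12×8236 − 285×314 = 9342
Denominator: √[(96156 − 81225)(104856 − 98596)] = √[14931 × 6260] = 9667.8881
r = 9342 / 9667.8881 ≈ 0.966

0.966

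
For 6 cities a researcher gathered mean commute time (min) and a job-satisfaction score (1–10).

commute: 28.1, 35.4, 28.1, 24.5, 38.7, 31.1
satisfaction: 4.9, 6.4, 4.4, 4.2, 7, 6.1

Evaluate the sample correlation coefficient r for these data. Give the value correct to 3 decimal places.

0.954

n = 6, Σx = 185.9, Σy = 33, Σx² = 5897.53, Σy² = 188.18, Σxy = 1051.4
nΣxy − ΣxΣy = 6308.4 − 6134.7 = 173.7
nΣx² − (Σx)² = 35385.18 − 34558.81 = 826.37; nΣy² − (Σy)² = 1129.08 − 1089 = 40.08
r = 173.7 / √(826.37 × 40.08) = 173.7 / 181.9915 ≈ 0.954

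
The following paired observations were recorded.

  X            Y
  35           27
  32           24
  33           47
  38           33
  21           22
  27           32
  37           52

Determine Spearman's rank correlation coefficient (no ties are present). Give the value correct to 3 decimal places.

0.679

Rank X: 5, 3, 4, 7, 1, 2, 6
Rank Y: 3, 2, 6, 5, 1, 4, 7
d = rank(X) − rank(Y): 2, 1, -2, 2, 0, -2, -1; Σd² = 18
ρ = 1 − 6Σd² / [n(n²−1)] = 1 − 6×18 / (7×48) = 1 − 108/336 ≈ 0.679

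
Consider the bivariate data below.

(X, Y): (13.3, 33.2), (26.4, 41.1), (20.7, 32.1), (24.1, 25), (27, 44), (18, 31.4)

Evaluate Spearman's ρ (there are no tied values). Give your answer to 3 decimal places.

0.486

Rank X: 1, 5, 3, 4, 6, 2
Rank Y: 4, 5, 3, 1, 6, 2
d = rank(X) − rank(Y): -3, 0, 0, 3, 0, 0; Σd² = 18
ρ = 1 − 6Σd² / [n(n²−1)] = 1 − 6×18 / (6×35) = 1 − 108/210 ≈ 0.486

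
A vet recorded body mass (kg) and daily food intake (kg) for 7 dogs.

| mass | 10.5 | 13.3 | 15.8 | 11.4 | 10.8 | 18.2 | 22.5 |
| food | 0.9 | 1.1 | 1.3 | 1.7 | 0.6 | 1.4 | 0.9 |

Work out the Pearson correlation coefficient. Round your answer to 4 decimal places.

n = 7, Σx = 102.5, Σy = 7.9, Σx² = 1620.87, Σy² = 9.73, Σxy = 116.21
nΣxy − ΣxΣy = 813.47 − 809.75 = 3.72
nΣx² − (Σx)² = 11346.09 − 10506.25 = 839.84; nΣy² − (Σy)² = 68.11 − 62.41 = 5.7
r = 3.72 / √(839.84 × 5.7) = 3.72 / 69.1888 ≈ 0.0538

0.0538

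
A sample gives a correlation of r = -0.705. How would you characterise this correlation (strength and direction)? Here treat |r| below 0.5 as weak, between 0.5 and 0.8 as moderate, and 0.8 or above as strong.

r = -0.705 < 0 so the relationship is negative.
|r| = 0.705, which falls in the moderate range.

moderate negative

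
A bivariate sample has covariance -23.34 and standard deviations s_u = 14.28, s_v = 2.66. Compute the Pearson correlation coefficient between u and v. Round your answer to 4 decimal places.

-0.6145

r = Cov(u,v) / (s_u · s_v) = -23.34 / (14.28 × 2.66)
  = -23.34 / 37.9848 ≈ -0.6145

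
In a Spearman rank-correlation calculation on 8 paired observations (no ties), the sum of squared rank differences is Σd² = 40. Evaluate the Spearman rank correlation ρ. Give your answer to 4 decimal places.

0.5238

ρ = 1 − 6Σd² / [n(n²−1)] = 1 − 6×40 / (8×63)
  = 1 − 240/504 = 1 − 0.47619 ≈ 0.5238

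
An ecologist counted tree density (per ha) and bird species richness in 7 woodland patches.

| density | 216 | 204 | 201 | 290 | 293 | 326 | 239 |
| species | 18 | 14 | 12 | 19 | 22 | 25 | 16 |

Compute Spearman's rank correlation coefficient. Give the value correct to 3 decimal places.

Rank density: 3, 2, 1, 5, 6, 7, 4
Rank species: 4, 2, 1, 5, 6, 7, 3
d = rank(density) − rank(species): -1, 0, 0, 0, 0, 0, 1; Σd² = 2
ρ = 1 − 6Σd² / [n(n²−1)] = 1 − 6×2 / (7×48) = 1 − 12/336 ≈ 0.964

0.964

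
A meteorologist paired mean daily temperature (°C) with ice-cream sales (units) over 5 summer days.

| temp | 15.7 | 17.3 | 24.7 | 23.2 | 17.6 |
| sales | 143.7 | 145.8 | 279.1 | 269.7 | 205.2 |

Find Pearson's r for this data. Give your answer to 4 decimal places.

0.9511

n = 5, Σx = 98.5, Σy = 1043.5, Σx² = 2003.87, Σy² = 234649.27, Σxy = 21540.76
nΣxy − ΣxΣy = 107703.8 − 102784.75 = 4919.05
nΣx² − (Σx)² = 10019.35 − 9702.25 = 317.1; nΣy² − (Σy)² = 1173246.35 − 1088892.25 = 84354.1
r = 4919.05 / √(317.1 × 84354.1) = 4919.05 / 5171.9131 ≈ 0.9511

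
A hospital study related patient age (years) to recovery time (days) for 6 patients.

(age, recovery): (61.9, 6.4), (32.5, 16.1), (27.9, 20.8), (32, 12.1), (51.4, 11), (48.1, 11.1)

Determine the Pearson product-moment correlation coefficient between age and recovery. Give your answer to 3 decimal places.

n = 6, Σx = 253.8, Σy = 77.5, Σx² = 11645.84, Σy² = 1123.43, Σxy = 2986.24
nΣxy − ΣxΣy = 17917.44 − 19669.5 = -1752.06
nΣx² − (Σx)² = 69875.04 − 64414.44 = 5460.6; nΣy² − (Σy)² = 6740.58 − 6006.25 = 734.33
r = -1752.06 / √(5460.6 × 734.33) = -1752.06 / 2002.4691 ≈ -0.875

-0.875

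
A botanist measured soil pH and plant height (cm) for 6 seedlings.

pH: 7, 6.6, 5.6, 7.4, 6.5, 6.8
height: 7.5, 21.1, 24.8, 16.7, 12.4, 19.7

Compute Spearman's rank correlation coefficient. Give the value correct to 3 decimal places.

-0.543

Rank pH: 5, 3, 1, 6, 2, 4
Rank height: 1, 5, 6, 3, 2, 4
d = rank(pH) − rank(height): 4, -2, -5, 3, 0, 0; Σd² = 54
ρ = 1 − 6Σd² / [n(n²−1)] = 1 − 6×54 / (6×35) = 1 − 324/210 ≈ -0.543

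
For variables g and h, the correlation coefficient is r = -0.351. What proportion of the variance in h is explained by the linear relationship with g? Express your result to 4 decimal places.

r² = (-0.351)² = 0.1232

0.1232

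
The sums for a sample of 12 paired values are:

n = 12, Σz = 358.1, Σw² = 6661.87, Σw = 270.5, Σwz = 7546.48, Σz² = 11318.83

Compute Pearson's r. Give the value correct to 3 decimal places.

-0.880

r = (nΣwz − ΣwΣz) / √[(nΣw² − (Σw)²)(nΣz² − (Σz)²)]
Numerator: 12×7546.48 − 270.5×358.1 = -6308.29
Denominator: √[(79942.44 − 73170.25)(135825.96 − 128235.61)] = √[6772.19 × 7590.35] = 7169.6089
r = -6308.29 / 7169.6089 ≈ -0.880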